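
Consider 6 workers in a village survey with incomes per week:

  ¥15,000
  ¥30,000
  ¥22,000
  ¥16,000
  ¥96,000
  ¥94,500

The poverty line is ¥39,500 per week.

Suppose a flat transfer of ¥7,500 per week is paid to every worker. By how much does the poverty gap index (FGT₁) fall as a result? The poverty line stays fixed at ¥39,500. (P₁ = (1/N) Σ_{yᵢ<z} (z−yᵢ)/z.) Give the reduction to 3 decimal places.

0.127

Before: below the line — ¥15,000, ¥16,000, ¥22,000, ¥30,000; poverty gap index (FGT₁) = 0.31646.
After the ¥7,500 transfer: below the line — ¥22,500, ¥23,500, ¥29,500, ¥37,500; poverty gap index (FGT₁) = 0.18987.
Reduction = 0.31646 − 0.18987 = 0.127.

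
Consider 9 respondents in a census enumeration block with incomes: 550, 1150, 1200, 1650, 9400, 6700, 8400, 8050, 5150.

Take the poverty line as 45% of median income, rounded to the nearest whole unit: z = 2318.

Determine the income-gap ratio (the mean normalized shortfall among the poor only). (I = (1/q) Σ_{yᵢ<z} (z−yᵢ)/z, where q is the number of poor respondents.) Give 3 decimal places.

Poor units: 550, 1150, 1200, 1650 (q = 4 of N = 9).
Relative gaps: 0.7627, 0.5039, 0.4823, 0.2882; sum = 2.037101.
I averages over the q = 4 poor units only: 2.037101 / 4 = 0.509.

0.509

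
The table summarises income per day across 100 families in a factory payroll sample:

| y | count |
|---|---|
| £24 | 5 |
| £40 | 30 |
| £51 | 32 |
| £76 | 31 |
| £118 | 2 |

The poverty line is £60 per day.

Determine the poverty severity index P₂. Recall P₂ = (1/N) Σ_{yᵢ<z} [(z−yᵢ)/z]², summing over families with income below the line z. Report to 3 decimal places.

0.059

Below the line: 5×£24, 30×£40, 32×£51 (q = 67 of N = 100).
Shortfall ratios: (60−24)/60 = 0.6000 (×5); (60−40)/60 = 0.3333 (×30); (60−51)/60 = 0.1500 (×32).
Squared: 0.3600 (×5); 0.1111 (×30); 0.0225 (×32).
Sum = 5.853333; P₂ = 5.853333 / 100 = 0.059.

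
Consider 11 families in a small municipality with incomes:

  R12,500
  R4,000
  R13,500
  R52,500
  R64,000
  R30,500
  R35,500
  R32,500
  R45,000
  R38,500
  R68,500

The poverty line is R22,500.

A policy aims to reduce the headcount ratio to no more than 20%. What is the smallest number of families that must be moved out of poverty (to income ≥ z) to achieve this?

Currently q = 3 of N = 11 are below the line (H = 0.273).
A headcount ratio of at most 20% allows at most ⌊0.20 × 11⌋ = 2 poor families.
So at least 3 − 2 = 1 must be lifted.

1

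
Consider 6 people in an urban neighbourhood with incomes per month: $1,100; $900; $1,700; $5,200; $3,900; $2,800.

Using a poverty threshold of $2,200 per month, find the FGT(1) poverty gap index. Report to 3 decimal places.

Poor units: $900, $1,100, $1,700 (q = 3 of N = 6).
Relative gaps: (2200−900)/2200 = 0.5909; (2200−1100)/2200 = 0.5000; (2200−1700)/2200 = 0.2273.
Σ = 1.318182. Dividing by the full population N = 6 gives P₁ = 0.220.

0.220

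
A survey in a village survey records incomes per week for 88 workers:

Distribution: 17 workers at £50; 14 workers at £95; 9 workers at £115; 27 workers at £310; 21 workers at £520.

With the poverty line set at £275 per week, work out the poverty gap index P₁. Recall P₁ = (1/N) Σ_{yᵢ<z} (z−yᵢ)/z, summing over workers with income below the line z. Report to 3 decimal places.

Below z: 17×£50, 14×£95, 9×£115 (q = 40 of N = 88).
Relative gaps: (275−50)/275 = 0.8182 (×17); (275−95)/275 = 0.6545 (×14); (275−115)/275 = 0.5818 (×9).
Σ = 28.309091. Dividing by the full population N = 88 gives P₁ = 0.322.

0.322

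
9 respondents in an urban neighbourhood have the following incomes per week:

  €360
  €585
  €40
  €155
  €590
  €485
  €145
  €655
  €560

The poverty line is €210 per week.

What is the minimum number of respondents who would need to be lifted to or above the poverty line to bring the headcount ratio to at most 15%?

Currently q = 3 of N = 9 are below the line (H = 0.333).
A headcount ratio of at most 15% allows at most ⌊0.15 × 9⌋ = 1 poor respondents.
So at least 3 − 1 = 2 must be lifted.

2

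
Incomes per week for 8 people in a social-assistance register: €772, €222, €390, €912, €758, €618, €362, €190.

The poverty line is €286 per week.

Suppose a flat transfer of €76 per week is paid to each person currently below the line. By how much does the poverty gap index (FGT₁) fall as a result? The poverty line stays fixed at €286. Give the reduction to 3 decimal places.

0.061

Before: below the line — €190, €222; poverty gap index (FGT₁) = 0.06993.
After the €76 transfer: below the line — €266; poverty gap index (FGT₁) = 0.00874.
Reduction = 0.06993 − 0.00874 = 0.061.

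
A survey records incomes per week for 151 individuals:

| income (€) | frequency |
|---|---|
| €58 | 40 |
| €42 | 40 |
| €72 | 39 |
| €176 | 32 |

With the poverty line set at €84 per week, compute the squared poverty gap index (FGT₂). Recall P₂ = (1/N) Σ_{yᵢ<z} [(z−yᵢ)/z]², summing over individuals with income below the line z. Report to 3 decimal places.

0.097

Below the line: 40×€42, 40×€58, 39×€72 (q = 119 of N = 151).
Gap ratios (z−y)/z: (84−42)/84 = 0.5000 (×40); (84−58)/84 = 0.3095 (×40); (84−72)/84 = 0.1429 (×39).
Squared: 0.2500 (×40); 0.0958 (×40); 0.0204 (×39).
Sum = 14.628118; P₂ = 14.628118 / 151 = 0.097.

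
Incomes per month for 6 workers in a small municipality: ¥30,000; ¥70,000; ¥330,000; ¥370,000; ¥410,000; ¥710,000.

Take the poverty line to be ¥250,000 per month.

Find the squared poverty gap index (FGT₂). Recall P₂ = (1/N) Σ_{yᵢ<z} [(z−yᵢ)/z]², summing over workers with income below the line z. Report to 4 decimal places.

Below the line: ¥30,000, ¥70,000 (q = 2 of N = 6).
Gap ratios (z−y)/z: (250000−30000)/250000 = 0.8800; (250000−70000)/250000 = 0.7200.
Squared: 0.7744; 0.5184.
Sum = 1.292800; P₂ = 1.292800 / 6 = 0.2155.

0.2155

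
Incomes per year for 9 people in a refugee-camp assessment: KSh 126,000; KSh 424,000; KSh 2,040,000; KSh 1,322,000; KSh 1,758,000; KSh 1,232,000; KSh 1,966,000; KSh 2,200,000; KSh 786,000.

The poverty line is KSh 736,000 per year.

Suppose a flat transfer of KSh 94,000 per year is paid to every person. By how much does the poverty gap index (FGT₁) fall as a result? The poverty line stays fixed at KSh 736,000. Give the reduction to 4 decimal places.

0.0284

Before: below the line — KSh 126,000, KSh 424,000; poverty gap index (FGT₁) = 0.139191.
After the KSh 94,000 transfer: below the line — KSh 220,000, KSh 518,000; poverty gap index (FGT₁) = 0.110809.
Reduction = 0.139191 − 0.110809 = 0.0284.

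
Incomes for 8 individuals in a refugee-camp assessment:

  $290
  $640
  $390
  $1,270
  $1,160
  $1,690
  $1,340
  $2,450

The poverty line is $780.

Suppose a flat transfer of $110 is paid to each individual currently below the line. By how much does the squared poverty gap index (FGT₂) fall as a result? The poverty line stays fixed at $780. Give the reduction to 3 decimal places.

Before: below the line — $290, $390, $640; squared poverty gap index (FGT₂) = 0.08461.
After the $110 transfer: below the line — $400, $500, $750; squared poverty gap index (FGT₂) = 0.04596.
Reduction = 0.08461 − 0.04596 = 0.039.

0.039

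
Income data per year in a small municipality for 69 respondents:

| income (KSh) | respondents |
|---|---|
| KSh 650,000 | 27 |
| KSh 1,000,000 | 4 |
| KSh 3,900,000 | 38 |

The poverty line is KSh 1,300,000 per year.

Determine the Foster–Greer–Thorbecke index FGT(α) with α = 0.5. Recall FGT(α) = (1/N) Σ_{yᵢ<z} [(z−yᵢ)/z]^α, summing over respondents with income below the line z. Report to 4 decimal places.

Incomes under z: 27×KSh 650,000, 4×KSh 1,000,000 (q = 31 of N = 69).
Relative gaps: (1300000−650000)/1300000 = 0.5000 (×27); (1300000−1000000)/1300000 = 0.2308 (×4).
Raised to α = 0.5: 0.70711 (×27); 0.48038 (×4).
Sum = 21.013421; FGT(0.5) = 21.013421 / 69 = 0.3045.

0.3045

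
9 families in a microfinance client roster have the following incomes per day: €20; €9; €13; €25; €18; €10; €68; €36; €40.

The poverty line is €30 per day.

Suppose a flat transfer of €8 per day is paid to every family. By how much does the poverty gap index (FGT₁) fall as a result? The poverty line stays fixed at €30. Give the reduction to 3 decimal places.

Before: below the line — €9, €10, €13, €18, €20, €25; poverty gap index (FGT₁) = 0.31481.
After the €8 transfer: below the line — €17, €18, €21, €26, €28; poverty gap index (FGT₁) = 0.14815.
Reduction = 0.31481 − 0.14815 = 0.167.

0.167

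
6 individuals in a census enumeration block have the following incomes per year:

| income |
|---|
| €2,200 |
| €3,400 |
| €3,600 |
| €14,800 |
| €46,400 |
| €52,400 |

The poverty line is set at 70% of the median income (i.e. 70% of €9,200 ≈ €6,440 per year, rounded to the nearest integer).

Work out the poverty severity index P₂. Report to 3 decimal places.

0.142

Below the line: €2,200, €3,400, €3,600 (q = 3 of N = 6).
Relative gaps: (6440−2200)/6440 = 0.6584; (6440−3400)/6440 = 0.4720; (6440−3600)/6440 = 0.4410.
Squared: 0.4335; 0.2228; 0.1945.
Sum = 0.850777; P₂ = 0.850777 / 6 = 0.142.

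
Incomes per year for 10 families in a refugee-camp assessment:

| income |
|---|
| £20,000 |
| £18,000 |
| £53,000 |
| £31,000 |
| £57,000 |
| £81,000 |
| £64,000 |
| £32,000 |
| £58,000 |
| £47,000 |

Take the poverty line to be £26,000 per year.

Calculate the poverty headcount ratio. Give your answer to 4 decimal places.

0.2000

2 of the 10 families have income below £26,000.
H = 2/10 = 0.2000.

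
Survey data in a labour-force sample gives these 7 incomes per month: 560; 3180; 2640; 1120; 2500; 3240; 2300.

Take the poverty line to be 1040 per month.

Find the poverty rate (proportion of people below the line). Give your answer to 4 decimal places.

0.1429

1 of the 7 people have income below 1040.
H = 1/7 = 0.1429.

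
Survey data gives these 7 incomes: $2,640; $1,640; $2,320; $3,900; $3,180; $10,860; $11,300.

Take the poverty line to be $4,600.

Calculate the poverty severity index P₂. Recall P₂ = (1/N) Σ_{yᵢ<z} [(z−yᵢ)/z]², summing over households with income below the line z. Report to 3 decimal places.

Incomes under z: $1,640, $2,320, $2,640, $3,180, $3,900 (q = 5 of N = 7).
Relative gaps: (4600−1640)/4600 = 0.6435; (4600−2320)/4600 = 0.4957; (4600−2640)/4600 = 0.4261; (4600−3180)/4600 = 0.3087; (4600−3900)/4600 = 0.1522.
Squared: 0.4141; 0.2457; 0.1816; 0.0953; 0.0232.
Sum = 0.959735; P₂ = 0.959735 / 7 = 0.137.

0.137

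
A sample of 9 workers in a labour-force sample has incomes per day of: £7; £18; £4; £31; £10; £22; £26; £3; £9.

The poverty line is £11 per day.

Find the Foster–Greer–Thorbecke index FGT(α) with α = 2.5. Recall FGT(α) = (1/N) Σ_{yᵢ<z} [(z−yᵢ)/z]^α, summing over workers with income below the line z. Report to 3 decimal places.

Incomes under z: £3, £4, £7, £9, £10 (q = 5 of N = 9).
Relative gaps: (11−3)/11 = 0.7273; (11−4)/11 = 0.6364; (11−7)/11 = 0.3636; (11−9)/11 = 0.1818; (11−10)/11 = 0.0909.
Raised to α = 2.5: 0.45107; 0.32305; 0.07974; 0.01410; 0.00249.
Sum = 0.870441; FGT(2.5) = 0.870441 / 9 = 0.097.

0.097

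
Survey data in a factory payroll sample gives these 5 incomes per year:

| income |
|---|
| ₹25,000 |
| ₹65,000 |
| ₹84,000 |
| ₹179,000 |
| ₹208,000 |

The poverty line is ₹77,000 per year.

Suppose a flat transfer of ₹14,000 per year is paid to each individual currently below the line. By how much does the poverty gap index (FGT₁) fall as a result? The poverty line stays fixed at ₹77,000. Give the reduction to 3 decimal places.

Before: below the line — ₹25,000, ₹65,000; poverty gap index (FGT₁) = 0.16623.
After the ₹14,000 transfer: below the line — ₹39,000; poverty gap index (FGT₁) = 0.09870.
Reduction = 0.16623 − 0.09870 = 0.068.

0.068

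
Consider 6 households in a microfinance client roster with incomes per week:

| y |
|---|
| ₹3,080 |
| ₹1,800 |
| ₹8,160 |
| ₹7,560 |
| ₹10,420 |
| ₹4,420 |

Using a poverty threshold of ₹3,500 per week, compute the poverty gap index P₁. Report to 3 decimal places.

Below z: ₹1,800, ₹3,080 (q = 2 of N = 6).
Gap ratios (z−y)/z: (3500−1800)/3500 = 0.4857; (3500−3080)/3500 = 0.1200.
Σ = 0.605714. Dividing by the full population N = 6 gives P₁ = 0.101.

0.101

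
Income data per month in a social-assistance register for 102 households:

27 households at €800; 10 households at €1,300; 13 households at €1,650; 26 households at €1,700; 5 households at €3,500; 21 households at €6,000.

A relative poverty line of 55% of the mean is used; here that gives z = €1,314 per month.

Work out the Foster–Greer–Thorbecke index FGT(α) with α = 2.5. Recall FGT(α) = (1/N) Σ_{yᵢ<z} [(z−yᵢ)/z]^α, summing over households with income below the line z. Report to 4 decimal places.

Below z: 27×€800, 10×€1,300 (q = 37 of N = 102).
Gap ratios (z−y)/z: (1314−800)/1314 = 0.3912 (×27); (1314−1300)/1314 = 0.0107 (×10).
Raised to α = 2.5: 0.09570 (×27); 0.00001 (×10).
Sum = 2.584061; FGT(2.5) = 2.584061 / 102 = 0.0253.

0.0253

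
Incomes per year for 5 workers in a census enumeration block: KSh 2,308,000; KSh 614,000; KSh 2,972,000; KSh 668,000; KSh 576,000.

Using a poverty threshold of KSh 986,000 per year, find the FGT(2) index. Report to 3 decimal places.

Incomes under z: KSh 576,000, KSh 614,000, KSh 668,000 (q = 3 of N = 5).
Relative gaps: (986000−576000)/986000 = 0.4158; (986000−614000)/986000 = 0.3773; (986000−668000)/986000 = 0.3225.
Squared: 0.1729; 0.1423; 0.1040.
Sum = 0.419265; P₂ = 0.419265 / 5 = 0.084.

0.084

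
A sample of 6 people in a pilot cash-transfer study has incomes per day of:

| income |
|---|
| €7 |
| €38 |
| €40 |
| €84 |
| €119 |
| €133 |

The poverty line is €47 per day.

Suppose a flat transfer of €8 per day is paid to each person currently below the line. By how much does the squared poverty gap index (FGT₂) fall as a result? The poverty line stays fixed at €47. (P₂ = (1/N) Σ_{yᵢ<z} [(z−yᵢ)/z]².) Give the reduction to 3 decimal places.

Before: below the line — €7, €38, €40; squared poverty gap index (FGT₂) = 0.13053.
After the €8 transfer: below the line — €15, €46; squared poverty gap index (FGT₂) = 0.07734.
Reduction = 0.13053 − 0.07734 = 0.053.

0.053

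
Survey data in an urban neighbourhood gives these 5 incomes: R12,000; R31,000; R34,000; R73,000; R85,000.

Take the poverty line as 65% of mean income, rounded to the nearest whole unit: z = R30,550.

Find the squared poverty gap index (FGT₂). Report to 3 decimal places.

Poor units: R12,000 (q = 1 of N = 5).
Shortfall ratios: (30550−12000)/30550 = 0.6072.
Squared: 0.3687.
Sum = 0.368693; P₂ = 0.368693 / 5 = 0.074.

0.074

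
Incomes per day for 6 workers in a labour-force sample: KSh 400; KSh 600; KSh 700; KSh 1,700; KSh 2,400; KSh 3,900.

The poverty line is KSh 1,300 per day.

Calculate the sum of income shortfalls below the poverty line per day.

KSh 2,200

Poor units: KSh 400, KSh 600, KSh 700 (q = 3 of N = 6).
Individual gaps: 1300−400 = 900; 1300−600 = 700; 1300−700 = 600.
Aggregate gap = KSh 2,200.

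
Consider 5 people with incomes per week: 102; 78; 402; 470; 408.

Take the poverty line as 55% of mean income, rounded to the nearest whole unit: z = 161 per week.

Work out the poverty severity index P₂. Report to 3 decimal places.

0.080

Below the line: 78, 102 (q = 2 of N = 5).
Normalized shortfalls: (161−78)/161 = 0.5155; (161−102)/161 = 0.3665.
Squared: 0.2658; 0.1343.
Sum = 0.400062; P₂ = 0.400062 / 5 = 0.080.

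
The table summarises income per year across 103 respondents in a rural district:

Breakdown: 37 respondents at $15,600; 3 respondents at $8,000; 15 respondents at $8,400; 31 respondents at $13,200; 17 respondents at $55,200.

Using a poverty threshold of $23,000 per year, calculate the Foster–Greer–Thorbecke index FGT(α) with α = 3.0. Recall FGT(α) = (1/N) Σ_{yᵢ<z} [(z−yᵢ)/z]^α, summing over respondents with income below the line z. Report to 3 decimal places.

0.081

Poor units: 3×$8,000, 15×$8,400, 31×$13,200, 37×$15,600 (q = 86 of N = 103).
Shortfall ratios: (23000−8000)/23000 = 0.6522 (×3); (23000−8400)/23000 = 0.6348 (×15); (23000−13200)/23000 = 0.4261 (×31); (23000−15600)/23000 = 0.3217 (×37).
Raised to α = 3.0: 0.27739 (×3); 0.25578 (×15); 0.07736 (×31); 0.03331 (×37).
Sum = 8.299275; FGT(3.0) = 8.299275 / 103 = 0.081.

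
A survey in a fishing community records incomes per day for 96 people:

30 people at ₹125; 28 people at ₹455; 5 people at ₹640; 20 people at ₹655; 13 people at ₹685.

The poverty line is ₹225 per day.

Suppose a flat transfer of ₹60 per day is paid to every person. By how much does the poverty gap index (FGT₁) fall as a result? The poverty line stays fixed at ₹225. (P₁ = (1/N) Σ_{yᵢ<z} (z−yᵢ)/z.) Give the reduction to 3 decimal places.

0.083

Before: below the line — 30×₹125; poverty gap index (FGT₁) = 0.13889.
After the ₹60 transfer: below the line — 30×₹185; poverty gap index (FGT₁) = 0.05556.
Reduction = 0.13889 − 0.05556 = 0.083.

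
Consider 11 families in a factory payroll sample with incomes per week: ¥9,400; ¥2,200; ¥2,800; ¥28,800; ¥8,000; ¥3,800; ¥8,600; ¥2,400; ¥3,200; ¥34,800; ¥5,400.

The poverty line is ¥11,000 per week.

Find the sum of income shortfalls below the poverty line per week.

Below the line: ¥2,200, ¥2,400, ¥2,800, ¥3,200, ¥3,800, ¥5,400, ¥8,000, ¥8,600, ¥9,400 (q = 9 of N = 11).
Individual gaps: 11000−2200 = 8800; 11000−2400 = 8600; 11000−2800 = 8200; 11000−3200 = 7800; 11000−3800 = 7200; 11000−5400 = 5600; 11000−8000 = 3000; 11000−8600 = 2400; 11000−9400 = 1600.
Aggregate gap = ¥53,200.

¥53,200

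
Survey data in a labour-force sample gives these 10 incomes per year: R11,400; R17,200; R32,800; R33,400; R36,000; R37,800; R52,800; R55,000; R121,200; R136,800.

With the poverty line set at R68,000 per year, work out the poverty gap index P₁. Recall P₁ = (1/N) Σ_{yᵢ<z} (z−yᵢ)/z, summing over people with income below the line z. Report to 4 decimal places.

0.3935

Incomes under z: R11,400, R17,200, R32,800, R33,400, R36,000, R37,800, R52,800, R55,000 (q = 8 of N = 10).
Relative gaps: (68000−11400)/68000 = 0.8324; (68000−17200)/68000 = 0.7471; (68000−32800)/68000 = 0.5176; (68000−33400)/68000 = 0.5088; (68000−36000)/68000 = 0.4706; (68000−37800)/68000 = 0.4441; (68000−52800)/68000 = 0.2235; (68000−55000)/68000 = 0.1912.
Sum of shortfalls = 3.935294; P₁ averages over all N: 3.935294 / 10 = 0.3935.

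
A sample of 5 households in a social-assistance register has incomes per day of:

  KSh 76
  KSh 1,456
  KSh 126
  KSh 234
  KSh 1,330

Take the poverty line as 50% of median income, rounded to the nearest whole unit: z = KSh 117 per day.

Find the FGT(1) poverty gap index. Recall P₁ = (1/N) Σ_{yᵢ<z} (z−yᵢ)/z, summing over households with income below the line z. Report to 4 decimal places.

Poor units: KSh 76 (q = 1 of N = 5).
Gap ratios (z−y)/z: (117−76)/117 = 0.3504.
Sum of shortfalls = 0.350427; P₁ averages over all N: 0.350427 / 5 = 0.0701.

0.0701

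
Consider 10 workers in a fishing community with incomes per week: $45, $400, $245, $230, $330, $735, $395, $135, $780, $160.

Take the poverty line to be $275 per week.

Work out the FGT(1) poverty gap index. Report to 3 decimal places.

Below z: $45, $135, $160, $230, $245 (q = 5 of N = 10).
Shortfall ratios: (275−45)/275 = 0.8364; (275−135)/275 = 0.5091; (275−160)/275 = 0.4182; (275−230)/275 = 0.1636; (275−245)/275 = 0.1091.
Sum of shortfalls = 2.036364; P₁ averages over all N: 2.036364 / 10 = 0.204.

0.204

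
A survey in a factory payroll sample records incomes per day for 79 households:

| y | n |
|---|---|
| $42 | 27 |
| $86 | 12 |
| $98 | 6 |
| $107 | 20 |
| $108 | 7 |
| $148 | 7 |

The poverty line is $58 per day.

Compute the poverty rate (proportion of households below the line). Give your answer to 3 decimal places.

0.342

27 of the 79 households have income below $58.
H = 27/79 = 0.342.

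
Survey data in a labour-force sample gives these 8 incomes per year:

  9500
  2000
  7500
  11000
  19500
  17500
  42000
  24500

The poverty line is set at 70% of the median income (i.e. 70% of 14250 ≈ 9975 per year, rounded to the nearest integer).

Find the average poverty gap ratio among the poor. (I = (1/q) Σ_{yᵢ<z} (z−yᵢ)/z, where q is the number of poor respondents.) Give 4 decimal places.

Below the line: 2000, 7500, 9500 (q = 3 of N = 8).
Shortfall ratios (z−y)/z: 0.7995, 0.2481, 0.0476; sum = 1.095238.
The income-gap ratio divides by q (the poor only): 1.095238 / 3 = 0.3651.

0.3651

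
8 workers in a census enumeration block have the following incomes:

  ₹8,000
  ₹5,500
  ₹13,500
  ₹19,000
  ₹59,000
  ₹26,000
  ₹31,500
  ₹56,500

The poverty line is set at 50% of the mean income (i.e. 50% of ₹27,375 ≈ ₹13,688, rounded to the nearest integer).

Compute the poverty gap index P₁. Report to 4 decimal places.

0.1284

Incomes under z: ₹5,500, ₹8,000, ₹13,500 (q = 3 of N = 8).
Relative gaps: (13688−5500)/13688 = 0.5982; (13688−8000)/13688 = 0.4155; (13688−13500)/13688 = 0.0137.
Sum of shortfalls = 1.027469; P₁ averages over all N: 1.027469 / 8 = 0.1284.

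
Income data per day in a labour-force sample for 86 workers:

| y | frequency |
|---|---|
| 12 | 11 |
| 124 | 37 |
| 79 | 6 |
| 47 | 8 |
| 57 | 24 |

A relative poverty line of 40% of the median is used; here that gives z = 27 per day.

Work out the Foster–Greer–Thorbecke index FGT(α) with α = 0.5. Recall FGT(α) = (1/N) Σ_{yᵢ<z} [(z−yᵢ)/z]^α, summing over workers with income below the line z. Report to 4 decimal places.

Poor units: 11×12 (q = 11 of N = 86).
Relative gaps: (27−12)/27 = 0.5556 (×11).
Raised to α = 0.5: 0.74536 (×11).
Sum = 8.198916; FGT(0.5) = 8.198916 / 86 = 0.0953.

0.0953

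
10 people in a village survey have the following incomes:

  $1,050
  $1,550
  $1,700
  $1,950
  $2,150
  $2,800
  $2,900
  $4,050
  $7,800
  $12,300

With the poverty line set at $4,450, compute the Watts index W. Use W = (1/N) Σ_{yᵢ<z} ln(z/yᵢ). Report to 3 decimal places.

0.600

Below the line: $1,050, $1,550, $1,700, $1,950, $2,150, $2,800, $2,900, $4,050 (q = 8 of N = 10).
Log shortfalls: ln(4450/1050) = 1.4441; ln(4450/1550) = 1.0546; ln(4450/1700) = 0.9623; ln(4450/1950) = 0.8251; ln(4450/2150) = 0.7274; ln(4450/2800) = 0.4633; ln(4450/2900) = 0.4282; ln(4450/4050) = 0.0942.
W = 5.999215 / 10 = 0.600.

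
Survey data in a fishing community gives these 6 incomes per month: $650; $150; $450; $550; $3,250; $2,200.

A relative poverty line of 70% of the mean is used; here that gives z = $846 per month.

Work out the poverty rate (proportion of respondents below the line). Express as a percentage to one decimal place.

66.7%

4 of the 6 respondents have income below $846.
H = 4/6 = 66.7%.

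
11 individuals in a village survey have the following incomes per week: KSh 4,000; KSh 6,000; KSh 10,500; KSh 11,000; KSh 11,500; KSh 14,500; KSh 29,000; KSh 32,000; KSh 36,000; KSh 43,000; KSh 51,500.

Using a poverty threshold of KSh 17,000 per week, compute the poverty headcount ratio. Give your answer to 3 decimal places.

6 of the 11 individuals have income below KSh 17,000.
H = 6/11 = 0.545.

0.545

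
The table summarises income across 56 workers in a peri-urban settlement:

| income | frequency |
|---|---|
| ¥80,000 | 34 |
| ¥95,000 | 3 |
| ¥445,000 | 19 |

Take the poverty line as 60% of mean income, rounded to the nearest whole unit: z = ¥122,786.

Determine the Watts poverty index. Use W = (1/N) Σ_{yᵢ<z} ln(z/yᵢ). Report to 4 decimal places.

Poor units: 34×¥80,000, 3×¥95,000 (q = 37 of N = 56).
ln(z/y) terms: ln(122786/80000) = 0.4284 (×34); ln(122786/95000) = 0.2566 (×3).
W = 15.335855 / 56 = 0.2739.

0.2739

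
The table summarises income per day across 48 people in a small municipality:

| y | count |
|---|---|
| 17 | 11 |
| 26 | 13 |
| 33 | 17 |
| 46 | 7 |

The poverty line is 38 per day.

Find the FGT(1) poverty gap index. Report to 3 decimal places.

Poor units: 11×17, 13×26, 17×33 (q = 41 of N = 48).
Shortfall ratios: (38−17)/38 = 0.5526 (×11); (38−26)/38 = 0.3158 (×13); (38−33)/38 = 0.1316 (×17).
Sum of shortfalls = 12.421053; P₁ averages over all N: 12.421053 / 48 = 0.259.

0.259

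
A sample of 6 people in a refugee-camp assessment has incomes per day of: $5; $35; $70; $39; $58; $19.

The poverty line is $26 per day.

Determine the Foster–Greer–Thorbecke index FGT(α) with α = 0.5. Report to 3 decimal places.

0.236

Below the line: $5, $19 (q = 2 of N = 6).
Shortfall ratios: (26−5)/26 = 0.8077; (26−19)/26 = 0.2692.
Raised to α = 0.5: 0.89872; 0.51887.
Sum = 1.417592; FGT(0.5) = 1.417592 / 6 = 0.236.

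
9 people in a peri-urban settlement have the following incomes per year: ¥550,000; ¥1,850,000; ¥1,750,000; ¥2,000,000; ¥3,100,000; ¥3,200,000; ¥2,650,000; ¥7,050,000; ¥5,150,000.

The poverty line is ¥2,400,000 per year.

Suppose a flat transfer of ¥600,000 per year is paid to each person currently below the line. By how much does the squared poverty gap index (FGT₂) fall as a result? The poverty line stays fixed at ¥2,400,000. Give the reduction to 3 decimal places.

0.053

Before: below the line — ¥550,000, ¥1,750,000, ¥1,850,000, ¥2,000,000; squared poverty gap index (FGT₂) = 0.08309.
After the ¥600,000 transfer: below the line — ¥1,150,000, ¥2,350,000; squared poverty gap index (FGT₂) = 0.03019.
Reduction = 0.08309 − 0.03019 = 0.053.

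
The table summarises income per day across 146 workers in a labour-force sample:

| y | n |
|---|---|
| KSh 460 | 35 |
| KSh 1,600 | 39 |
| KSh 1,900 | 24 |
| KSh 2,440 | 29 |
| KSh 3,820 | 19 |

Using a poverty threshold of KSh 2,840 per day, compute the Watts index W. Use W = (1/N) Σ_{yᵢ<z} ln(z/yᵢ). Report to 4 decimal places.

Below z: 35×KSh 460, 39×KSh 1,600, 24×KSh 1,900, 29×KSh 2,440 (q = 127 of N = 146).
ln(z/y) terms: ln(2840/460) = 1.8203 (×35); ln(2840/1600) = 0.5738 (×39); ln(2840/1900) = 0.4020 (×24); ln(2840/2440) = 0.1518 (×29).
W = 100.139044 / 146 = 0.6859.

0.6859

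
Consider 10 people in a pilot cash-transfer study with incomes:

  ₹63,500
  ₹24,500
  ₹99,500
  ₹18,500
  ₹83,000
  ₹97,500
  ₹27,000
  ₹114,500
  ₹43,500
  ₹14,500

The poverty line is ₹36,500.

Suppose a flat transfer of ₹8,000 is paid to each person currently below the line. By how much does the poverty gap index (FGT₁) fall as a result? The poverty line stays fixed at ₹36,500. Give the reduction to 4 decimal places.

0.0877

Before: below the line — ₹14,500, ₹18,500, ₹24,500, ₹27,000; poverty gap index (FGT₁) = 0.168493.
After the ₹8,000 transfer: below the line — ₹22,500, ₹26,500, ₹32,500, ₹35,000; poverty gap index (FGT₁) = 0.080822.
Reduction = 0.168493 − 0.080822 = 0.0877.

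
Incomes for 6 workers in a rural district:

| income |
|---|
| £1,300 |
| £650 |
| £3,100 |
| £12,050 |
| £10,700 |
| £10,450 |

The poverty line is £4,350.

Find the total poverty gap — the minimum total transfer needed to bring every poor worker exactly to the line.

£8,000

Below the line: £650, £1,300, £3,100 (q = 3 of N = 6).
Individual gaps: 4350−650 = 3700; 4350−1300 = 3050; 4350−3100 = 1250.
Aggregate gap = £8,000.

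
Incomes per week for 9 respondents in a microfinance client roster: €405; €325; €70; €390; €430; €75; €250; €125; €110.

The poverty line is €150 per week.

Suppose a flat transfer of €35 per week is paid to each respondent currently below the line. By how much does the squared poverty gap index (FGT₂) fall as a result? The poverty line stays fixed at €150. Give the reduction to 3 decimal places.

0.052

Before: below the line — €70, €75, €110, €125; squared poverty gap index (FGT₂) = 0.07037.
After the €35 transfer: below the line — €105, €110, €145; squared poverty gap index (FGT₂) = 0.01802.
Reduction = 0.07037 − 0.01802 = 0.052.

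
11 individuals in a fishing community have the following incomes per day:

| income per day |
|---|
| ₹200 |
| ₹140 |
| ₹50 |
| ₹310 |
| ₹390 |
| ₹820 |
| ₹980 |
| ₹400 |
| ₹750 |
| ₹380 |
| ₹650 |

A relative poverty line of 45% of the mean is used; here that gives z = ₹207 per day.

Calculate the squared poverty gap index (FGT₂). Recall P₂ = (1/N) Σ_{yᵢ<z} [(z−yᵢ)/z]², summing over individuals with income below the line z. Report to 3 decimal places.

Incomes under z: ₹50, ₹140, ₹200 (q = 3 of N = 11).
Gap ratios (z−y)/z: (207−50)/207 = 0.7585; (207−140)/207 = 0.3237; (207−200)/207 = 0.0338.
Squared: 0.5753; 0.1048; 0.0011.
Sum = 0.681159; P₂ = 0.681159 / 11 = 0.062.

0.062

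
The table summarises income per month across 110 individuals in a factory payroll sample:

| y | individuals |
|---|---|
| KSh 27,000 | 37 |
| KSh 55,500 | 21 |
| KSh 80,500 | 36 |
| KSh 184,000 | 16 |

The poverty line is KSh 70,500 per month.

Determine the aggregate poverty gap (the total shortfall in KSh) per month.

Poor units: 37×KSh 27,000, 21×KSh 55,500 (q = 58 of N = 110).
Individual gaps: 37×(70500−27000) = 1609500; 21×(70500−55500) = 315000.
Aggregate gap = KSh 1,924,500.

KSh 1,924,500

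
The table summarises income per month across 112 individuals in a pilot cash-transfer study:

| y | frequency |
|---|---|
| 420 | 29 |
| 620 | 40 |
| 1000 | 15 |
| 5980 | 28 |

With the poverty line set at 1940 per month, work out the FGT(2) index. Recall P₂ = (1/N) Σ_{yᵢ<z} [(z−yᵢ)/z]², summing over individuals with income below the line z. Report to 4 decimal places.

0.3557

Poor units: 29×420, 40×620, 15×1000 (q = 84 of N = 112).
Relative gaps: (1940−420)/1940 = 0.7835 (×29); (1940−620)/1940 = 0.6804 (×40); (1940−1000)/1940 = 0.4845 (×15).
Squared: 0.6139 (×29); 0.4630 (×40); 0.2348 (×15).
Sum = 39.842598; P₂ = 39.842598 / 112 = 0.3557.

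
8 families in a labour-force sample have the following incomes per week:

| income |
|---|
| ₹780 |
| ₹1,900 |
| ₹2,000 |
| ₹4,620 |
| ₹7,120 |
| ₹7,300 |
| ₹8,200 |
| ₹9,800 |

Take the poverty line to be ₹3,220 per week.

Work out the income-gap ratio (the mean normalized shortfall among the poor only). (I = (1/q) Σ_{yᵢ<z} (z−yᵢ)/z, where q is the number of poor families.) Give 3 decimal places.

Incomes under z: ₹780, ₹1,900, ₹2,000 (q = 3 of N = 8).
Relative gaps: 0.7578, 0.4099, 0.3789; sum = 1.546584.
I averages over the q = 3 poor units only: 1.546584 / 3 = 0.516.

0.516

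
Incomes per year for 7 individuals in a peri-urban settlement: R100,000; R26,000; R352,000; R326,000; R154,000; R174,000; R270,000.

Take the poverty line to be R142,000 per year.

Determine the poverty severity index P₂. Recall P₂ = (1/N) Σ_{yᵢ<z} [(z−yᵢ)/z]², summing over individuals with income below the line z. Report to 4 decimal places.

0.1078

Below z: R26,000, R100,000 (q = 2 of N = 7).
Shortfall ratios: (142000−26000)/142000 = 0.8169; (142000−100000)/142000 = 0.2958.
Squared: 0.6673; 0.0875.
Sum = 0.754811; P₂ = 0.754811 / 7 = 0.1078.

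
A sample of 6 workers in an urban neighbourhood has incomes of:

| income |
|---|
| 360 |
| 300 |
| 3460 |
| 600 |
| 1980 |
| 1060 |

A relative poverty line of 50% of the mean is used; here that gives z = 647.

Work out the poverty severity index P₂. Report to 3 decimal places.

Incomes under z: 300, 360, 600 (q = 3 of N = 6).
Shortfall ratios: (647−300)/647 = 0.5363; (647−360)/647 = 0.4436; (647−600)/647 = 0.0726.
Squared: 0.2876; 0.1968; 0.0053.
Sum = 0.489686; P₂ = 0.489686 / 6 = 0.082.

0.082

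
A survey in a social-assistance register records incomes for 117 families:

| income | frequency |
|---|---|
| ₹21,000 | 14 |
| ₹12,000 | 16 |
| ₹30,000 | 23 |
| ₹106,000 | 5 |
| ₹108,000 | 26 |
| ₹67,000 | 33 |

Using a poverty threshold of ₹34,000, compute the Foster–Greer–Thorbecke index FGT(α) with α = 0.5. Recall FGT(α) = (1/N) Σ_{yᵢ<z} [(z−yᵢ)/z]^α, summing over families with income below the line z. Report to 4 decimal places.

Poor units: 16×₹12,000, 14×₹21,000, 23×₹30,000 (q = 53 of N = 117).
Relative gaps: (34000−12000)/34000 = 0.6471 (×16); (34000−21000)/34000 = 0.3824 (×14); (34000−30000)/34000 = 0.1176 (×23).
Raised to α = 0.5: 0.80440 (×16); 0.61835 (×14); 0.34300 (×23).
Sum = 29.416187; FGT(0.5) = 29.416187 / 117 = 0.2514.

0.2514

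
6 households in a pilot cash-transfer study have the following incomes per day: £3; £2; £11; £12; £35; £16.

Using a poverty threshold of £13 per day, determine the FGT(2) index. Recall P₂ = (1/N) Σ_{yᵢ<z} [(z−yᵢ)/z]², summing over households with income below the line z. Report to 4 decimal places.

0.2229

Incomes under z: £2, £3, £11, £12 (q = 4 of N = 6).
Relative gaps: (13−2)/13 = 0.8462; (13−3)/13 = 0.7692; (13−11)/13 = 0.1538; (13−12)/13 = 0.0769.
Squared: 0.7160; 0.5917; 0.0237; 0.0059.
Sum = 1.337278; P₂ = 1.337278 / 6 = 0.2229.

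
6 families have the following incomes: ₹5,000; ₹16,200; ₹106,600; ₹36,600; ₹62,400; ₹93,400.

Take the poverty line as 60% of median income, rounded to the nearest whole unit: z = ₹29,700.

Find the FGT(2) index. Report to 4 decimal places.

Incomes under z: ₹5,000, ₹16,200 (q = 2 of N = 6).
Relative gaps: (29700−5000)/29700 = 0.8316; (29700−16200)/29700 = 0.4545.
Squared: 0.6916; 0.2066.
Sum = 0.898253; P₂ = 0.898253 / 6 = 0.1497.

0.1497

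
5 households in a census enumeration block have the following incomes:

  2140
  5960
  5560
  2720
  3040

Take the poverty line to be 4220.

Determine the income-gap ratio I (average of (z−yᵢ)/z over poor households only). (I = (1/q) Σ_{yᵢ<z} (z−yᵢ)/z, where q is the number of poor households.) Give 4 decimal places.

0.3760

Incomes under z: 2140, 2720, 3040 (q = 3 of N = 5).
Relative gaps: 0.4929, 0.3555, 0.2796; sum = 1.127962.
I averages over the q = 3 poor units only: 1.127962 / 3 = 0.3760.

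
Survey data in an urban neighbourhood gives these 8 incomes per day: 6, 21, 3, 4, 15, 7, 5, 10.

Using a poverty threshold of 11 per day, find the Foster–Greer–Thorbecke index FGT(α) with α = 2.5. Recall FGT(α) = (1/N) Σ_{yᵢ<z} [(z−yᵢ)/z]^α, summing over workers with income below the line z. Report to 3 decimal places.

Incomes under z: 3, 4, 5, 6, 7, 10 (q = 6 of N = 8).
Relative gaps: (11−3)/11 = 0.7273; (11−4)/11 = 0.6364; (11−5)/11 = 0.5455; (11−6)/11 = 0.4545; (11−7)/11 = 0.3636; (11−10)/11 = 0.0909.
Raised to α = 2.5: 0.45107; 0.32305; 0.21973; 0.13930; 0.07974; 0.00249.
Sum = 1.215376; FGT(2.5) = 1.215376 / 8 = 0.152.

0.152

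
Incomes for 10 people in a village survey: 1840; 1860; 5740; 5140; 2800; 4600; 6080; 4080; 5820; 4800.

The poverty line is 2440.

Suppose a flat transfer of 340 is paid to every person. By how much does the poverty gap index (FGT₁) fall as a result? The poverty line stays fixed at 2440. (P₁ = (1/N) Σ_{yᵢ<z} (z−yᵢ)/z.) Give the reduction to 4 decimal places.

0.0279

Before: below the line — 1840, 1860; poverty gap index (FGT₁) = 0.048361.
After the 340 transfer: below the line — 2180, 2200; poverty gap index (FGT₁) = 0.020492.
Reduction = 0.048361 − 0.020492 = 0.0279.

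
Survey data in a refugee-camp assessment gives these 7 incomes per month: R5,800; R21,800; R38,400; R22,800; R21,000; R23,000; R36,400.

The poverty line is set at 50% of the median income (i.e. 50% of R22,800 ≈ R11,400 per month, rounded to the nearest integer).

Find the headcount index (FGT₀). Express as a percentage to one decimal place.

14.3%

1 of the 7 respondents have income below R11,400.
H = 1/7 = 14.3%.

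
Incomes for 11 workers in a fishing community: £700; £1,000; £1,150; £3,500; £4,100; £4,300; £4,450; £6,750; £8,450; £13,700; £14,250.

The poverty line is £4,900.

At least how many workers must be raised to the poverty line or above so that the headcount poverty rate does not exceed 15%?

6

Currently q = 7 of N = 11 are below the line (H = 0.636).
A headcount ratio of at most 15% allows at most ⌊0.15 × 11⌋ = 1 poor workers.
So at least 7 − 1 = 6 must be lifted.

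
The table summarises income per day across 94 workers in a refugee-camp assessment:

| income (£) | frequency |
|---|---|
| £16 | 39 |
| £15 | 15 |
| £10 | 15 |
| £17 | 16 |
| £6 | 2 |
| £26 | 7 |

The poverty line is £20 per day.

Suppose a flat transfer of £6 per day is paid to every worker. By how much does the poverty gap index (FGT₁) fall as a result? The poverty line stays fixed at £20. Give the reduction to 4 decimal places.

Before: below the line — 2×£6, 15×£10, 15×£15, 39×£16, 16×£17; poverty gap index (FGT₁) = 0.243085.
After the £6 transfer: below the line — 2×£12, 15×£16; poverty gap index (FGT₁) = 0.040426.
Reduction = 0.243085 − 0.040426 = 0.2027.

0.2027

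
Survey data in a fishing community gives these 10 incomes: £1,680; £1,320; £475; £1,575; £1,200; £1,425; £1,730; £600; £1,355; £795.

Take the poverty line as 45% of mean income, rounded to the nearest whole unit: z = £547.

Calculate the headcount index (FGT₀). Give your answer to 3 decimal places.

1 of the 10 families have income below £547.
H = 1/10 = 0.100.

0.100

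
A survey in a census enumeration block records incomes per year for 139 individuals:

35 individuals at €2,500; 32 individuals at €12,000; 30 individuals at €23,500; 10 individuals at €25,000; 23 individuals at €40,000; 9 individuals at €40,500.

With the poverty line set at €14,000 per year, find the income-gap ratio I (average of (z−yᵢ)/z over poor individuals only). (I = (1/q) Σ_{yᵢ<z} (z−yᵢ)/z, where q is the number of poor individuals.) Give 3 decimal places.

Below the line: 35×€2,500, 32×€12,000 (q = 67 of N = 139).
Relative gaps: 0.8214 (×35), 0.1429 (×32); sum = 33.321429.
I averages over the q = 67 poor units only: 33.321429 / 67 = 0.497.

0.497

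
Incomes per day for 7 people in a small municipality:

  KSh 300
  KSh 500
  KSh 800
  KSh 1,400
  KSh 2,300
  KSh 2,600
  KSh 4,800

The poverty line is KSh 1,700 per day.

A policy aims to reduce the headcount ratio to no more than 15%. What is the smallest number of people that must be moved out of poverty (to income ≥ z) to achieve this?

4 of the 7 people are poor, so H = 4/7 = 0.571.
A headcount ratio of at most 15% allows at most ⌊0.15 × 7⌋ = 1 poor people.
So at least 4 − 1 = 3 must be lifted.

3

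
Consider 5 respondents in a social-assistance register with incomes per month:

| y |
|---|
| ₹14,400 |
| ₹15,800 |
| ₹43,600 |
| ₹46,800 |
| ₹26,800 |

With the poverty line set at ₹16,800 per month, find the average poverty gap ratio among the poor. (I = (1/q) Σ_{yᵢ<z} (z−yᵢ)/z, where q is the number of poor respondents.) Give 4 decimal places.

0.1012

Below the line: ₹14,400, ₹15,800 (q = 2 of N = 5).
Relative gaps: 0.1429, 0.0595; sum = 0.202381.
I averages over the q = 2 poor units only: 0.202381 / 2 = 0.1012.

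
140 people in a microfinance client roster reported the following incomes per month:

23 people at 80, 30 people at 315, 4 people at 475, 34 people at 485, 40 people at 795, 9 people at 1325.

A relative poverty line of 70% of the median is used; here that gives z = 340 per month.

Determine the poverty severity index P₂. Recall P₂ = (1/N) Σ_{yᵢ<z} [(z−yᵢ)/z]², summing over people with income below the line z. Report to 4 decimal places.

Incomes under z: 23×80, 30×315 (q = 53 of N = 140).
Gap ratios (z−y)/z: (340−80)/340 = 0.7647 (×23); (340−315)/340 = 0.0735 (×30).
Squared: 0.5848 (×23); 0.0054 (×30).
Sum = 13.612024; P₂ = 13.612024 / 140 = 0.0972.

0.0972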